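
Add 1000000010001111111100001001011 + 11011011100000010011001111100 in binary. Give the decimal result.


1000000010001111111100001001011 + 11011011100000010011001111100 = 1011011101110000001111011000111 = 1538793159

1538793159


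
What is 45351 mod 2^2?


45351 & 3 = 3

3


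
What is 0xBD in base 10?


BD hex = 189 decimal

189


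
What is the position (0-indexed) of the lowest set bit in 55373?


0b1101100001001101. Lowest set bit at position 0

0


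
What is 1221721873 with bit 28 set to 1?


1221721873 | (1 << 28) = 1221721873 | 268435456 = 1490157329

1490157329


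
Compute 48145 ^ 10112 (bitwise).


0b1011110000010001 ^ 0b10011110000000 = 0b1001101110010001 = 39825

39825


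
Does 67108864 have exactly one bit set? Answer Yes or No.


0b100000000000000000000000000. Only one bit set => Yes

Yes


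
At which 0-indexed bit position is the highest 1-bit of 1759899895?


0b1101000111001011111000011110111. Highest set bit at position 30

30


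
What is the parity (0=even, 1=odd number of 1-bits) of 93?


0b1011101 has 5 ones => parity 1

1


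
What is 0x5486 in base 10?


5486 hex = 21638 decimal

21638


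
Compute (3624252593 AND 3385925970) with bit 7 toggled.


Step 1: 3624252593 & 3385925970 = 3355516944
Step 2: 3355516944 ^ (1 << 7) = 3355516944 ^ 128 = 3355517072

3355517072


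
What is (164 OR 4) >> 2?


Step 1: 164 | 4 = 164
Step 2: 164 >> 2 = 41

41


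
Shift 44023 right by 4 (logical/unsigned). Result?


0b1010101111110111 >> 4 = 0b101010111111 = 2751

2751


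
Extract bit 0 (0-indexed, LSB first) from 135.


0b10000111, position 0 = 1

1


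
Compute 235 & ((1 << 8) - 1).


235 & 255 = 235

235


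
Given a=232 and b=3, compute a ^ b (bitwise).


232 ^ 3 = 235

235


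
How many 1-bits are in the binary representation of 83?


0b1010011 has 4 set bits

4


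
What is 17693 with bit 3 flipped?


17693 ^ (1 << 3) = 17693 ^ 8 = 17685

17685


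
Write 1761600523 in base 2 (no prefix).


1761600523 = 1101000111111111110010000001011 in binary

1101000111111111110010000001011


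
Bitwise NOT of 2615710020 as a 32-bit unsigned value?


~0b10011011111010001001000101000100 = 0b1100100000101110110111010111011 = 1679257275 (32-bit unsigned)

1679257275


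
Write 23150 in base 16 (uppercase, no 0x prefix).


23150 = 5A6E hex

5A6E


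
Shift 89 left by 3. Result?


0b1011001 << 3 = 0b1011001000 = 712

712


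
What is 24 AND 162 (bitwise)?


0b11000 & 0b10100010 = 0b0 = 0

0


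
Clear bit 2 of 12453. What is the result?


12453 & ~(1 << 2) = 12449

12449


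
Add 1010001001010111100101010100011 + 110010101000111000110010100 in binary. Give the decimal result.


1010001001010111100101010100011 + 110010101000111000110010100 = 1010111100000000011110000110111 = 1468021815

1468021815


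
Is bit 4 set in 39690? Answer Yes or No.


0b1001101100001010, bit 4 = 0. No

No


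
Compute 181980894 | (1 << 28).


181980894 | (1 << 28) = 181980894 | 268435456 = 450416350

450416350


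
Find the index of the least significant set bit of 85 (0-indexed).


0b1010101. Lowest set bit at position 0

0


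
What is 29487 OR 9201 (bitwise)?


0b111001100101111 | 0b10001111110001 = 0b111001111111111 = 29695

29695


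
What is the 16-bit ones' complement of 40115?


40115 ^ 65535 = 25420

25420


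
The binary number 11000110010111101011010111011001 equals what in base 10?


11000110010111101011010111011001 in decimal = 3328095705

3328095705


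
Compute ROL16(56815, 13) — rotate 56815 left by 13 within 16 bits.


Rotate 0b1101110111101111 left by 13 (16-bit) = 0b1111101110111101 = 64445

64445


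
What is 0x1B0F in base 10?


1B0F hex = 6927 decimal

6927


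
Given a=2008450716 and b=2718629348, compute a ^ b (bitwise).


2008450716 ^ 2718629348 = 3585899384

3585899384


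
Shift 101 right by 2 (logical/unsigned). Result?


0b1100101 >> 2 = 0b11001 = 25

25


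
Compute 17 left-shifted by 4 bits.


0b10001 << 4 = 0b100010000 = 272

272


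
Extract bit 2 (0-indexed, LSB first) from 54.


0b110110, position 2 = 1

1


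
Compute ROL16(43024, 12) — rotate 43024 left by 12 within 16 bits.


Rotate 0b1010100000010000 left by 12 (16-bit) = 0b101010000001 = 2689

2689


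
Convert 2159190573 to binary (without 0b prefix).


2159190573 = 10000000101100101010001000101101 in binary

10000000101100101010001000101101


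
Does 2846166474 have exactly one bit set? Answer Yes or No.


0b10101001101001010000110111001010. Multiple bits set => No

No


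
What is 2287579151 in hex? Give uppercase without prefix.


2287579151 = 8859B00F hex

8859B00F


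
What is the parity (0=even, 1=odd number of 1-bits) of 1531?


0b10111111011 has 9 ones => parity 1

1


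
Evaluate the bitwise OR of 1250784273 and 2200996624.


0b1001010100011010111010000010001 | 0b10000011001100001000101100010000 = 0b11001011101111011111111100010001 = 3418226449

3418226449


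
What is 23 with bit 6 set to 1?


23 | (1 << 6) = 23 | 64 = 87

87


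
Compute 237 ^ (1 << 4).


237 ^ (1 << 4) = 237 ^ 16 = 253

253


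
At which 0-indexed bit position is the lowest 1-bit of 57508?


0b1110000010100100. Lowest set bit at position 2

2


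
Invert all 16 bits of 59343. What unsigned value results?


59343 ^ 65535 = 6192

6192


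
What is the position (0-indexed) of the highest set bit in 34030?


0b1000010011101110. Highest set bit at position 15

15


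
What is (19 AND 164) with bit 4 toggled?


Step 1: 19 & 164 = 0
Step 2: 0 ^ (1 << 4) = 0 ^ 16 = 16

16


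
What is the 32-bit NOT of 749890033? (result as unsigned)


~0b101100101100100110100111110001 = 0b11010011010011011001011000001110 = 3545077262 (32-bit unsigned)

3545077262


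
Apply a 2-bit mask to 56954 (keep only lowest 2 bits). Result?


56954 & 3 = 2

2


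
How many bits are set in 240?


0b11110000 has 4 set bits

4


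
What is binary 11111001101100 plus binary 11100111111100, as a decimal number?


11111001101100 + 11100111111100 = 111100001101000 = 30824

30824


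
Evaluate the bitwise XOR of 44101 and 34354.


0b1010110001000101 ^ 0b1000011000110010 = 0b10101001110111 = 10871

10871


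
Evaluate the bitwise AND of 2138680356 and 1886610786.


0b1111111011110011010110000100100 & 0b1110000011100110110010101100010 = 0b1110000011100010010010000100000 = 1886463008

1886463008


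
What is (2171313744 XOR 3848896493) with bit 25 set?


Step 1: 2171313744 ^ 3848896493 = 1677910461
Step 2: 1677910461 | (1 << 25) = 1677910461 | 33554432 = 1711464893

1711464893


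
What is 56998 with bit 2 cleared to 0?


56998 & ~(1 << 2) = 56994

56994


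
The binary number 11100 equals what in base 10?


11100 in decimal = 28

28


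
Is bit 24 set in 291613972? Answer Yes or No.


0b10001011000011010110100010100, bit 24 = 1. Yes

Yes


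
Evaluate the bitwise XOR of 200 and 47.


0b11001000 ^ 0b101111 = 0b11100111 = 231

231


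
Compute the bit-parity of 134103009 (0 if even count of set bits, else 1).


0b111111111100011111111100001 has 20 ones => parity 0

0


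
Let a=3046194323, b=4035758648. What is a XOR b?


3046194323 ^ 4035758648 = 1159591595

1159591595


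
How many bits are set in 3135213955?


0b10111010110111111001000110000011 has 18 set bits

18


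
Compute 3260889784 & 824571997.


0b11000010010111010011101010111000 & 0b110001001001011111100001011101 = 0b1010011100000011000 = 342040

342040


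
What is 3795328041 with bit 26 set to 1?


3795328041 | (1 << 26) = 3795328041 | 67108864 = 3862436905

3862436905


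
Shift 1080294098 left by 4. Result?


0b1000000011000111111101011010010 << 4 = 0b10000000110001111111010110100100000 = 17284705568

17284705568


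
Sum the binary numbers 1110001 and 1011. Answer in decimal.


1110001 + 1011 = 1111100 = 124

124


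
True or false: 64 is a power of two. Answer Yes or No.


0b1000000. Only one bit set => Yes

Yes


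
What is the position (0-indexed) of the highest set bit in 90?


0b1011010. Highest set bit at position 6

6


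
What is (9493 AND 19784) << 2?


Step 1: 9493 & 19784 = 1280
Step 2: 1280 << 2 = 5120

5120


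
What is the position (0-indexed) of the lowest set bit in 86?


0b1010110. Lowest set bit at position 1

1


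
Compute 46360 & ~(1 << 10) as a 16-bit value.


46360 & ~(1 << 10) = 45336

45336


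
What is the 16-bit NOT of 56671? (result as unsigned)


~0b1101110101011111 = 0b10001010100000 = 8864 (16-bit unsigned)

8864


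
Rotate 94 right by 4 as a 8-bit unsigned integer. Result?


Rotate 0b1011110 right by 4 (8-bit) = 0b11100101 = 229

229


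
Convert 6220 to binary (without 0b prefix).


6220 = 1100001001100 in binary

1100001001100


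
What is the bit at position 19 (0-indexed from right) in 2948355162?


0b10101111101111000101010001011010, position 19 = 1

1


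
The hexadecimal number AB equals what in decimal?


AB hex = 171 decimal

171


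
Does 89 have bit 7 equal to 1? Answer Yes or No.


0b1011001, bit 7 = 0. No

No


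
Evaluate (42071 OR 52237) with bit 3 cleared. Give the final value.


Step 1: 42071 | 52237 = 60511
Step 2: 60511 & ~(1 << 3) = 60503

60503


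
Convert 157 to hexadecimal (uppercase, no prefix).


157 = 9D hex

9D


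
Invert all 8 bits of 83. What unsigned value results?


83 ^ 255 = 172

172


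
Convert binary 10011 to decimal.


10011 in decimal = 19

19


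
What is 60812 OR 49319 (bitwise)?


0b1110110110001100 | 0b1100000010100111 = 0b1110110110101111 = 60847

60847


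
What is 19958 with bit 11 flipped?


19958 ^ (1 << 11) = 19958 ^ 2048 = 17910

17910


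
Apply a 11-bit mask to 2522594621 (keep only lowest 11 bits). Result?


2522594621 & 2047 = 1341

1341


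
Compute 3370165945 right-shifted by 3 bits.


0b11001000111000001010011010111001 >> 3 = 0b11001000111000001010011010111 = 421270743

421270743


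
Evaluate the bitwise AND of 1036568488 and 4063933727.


0b111101110010001100011110101000 & 0b11110010001110101011010100011111 = 0b110000000010001000010100001000 = 805864712

805864712


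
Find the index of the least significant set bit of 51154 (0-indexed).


0b1100011111010010. Lowest set bit at position 1

1


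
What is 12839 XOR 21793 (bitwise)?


0b11001000100111 ^ 0b101010100100001 = 0b110011100000110 = 26374

26374


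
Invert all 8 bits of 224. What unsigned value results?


224 ^ 255 = 31

31


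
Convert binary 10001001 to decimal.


10001001 in decimal = 137

137


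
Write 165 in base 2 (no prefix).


165 = 10100101 in binary

10100101


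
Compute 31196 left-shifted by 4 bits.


0b111100111011100 << 4 = 0b1111001110111000000 = 499136

499136


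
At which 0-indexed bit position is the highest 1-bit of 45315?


0b1011000100000011. Highest set bit at position 15

15


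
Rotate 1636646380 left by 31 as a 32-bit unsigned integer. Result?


Rotate 0b1100001100011010011110111101100 left by 31 (32-bit) = 0b110000110001101001111011110110 = 818323190

818323190


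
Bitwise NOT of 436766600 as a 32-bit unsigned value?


~0b11010000010001000011110001000 = 0b11100101111101110111100001110111 = 3858200695 (32-bit unsigned)

3858200695


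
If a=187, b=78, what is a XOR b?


187 ^ 78 = 245

245


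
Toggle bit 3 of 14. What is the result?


14 ^ (1 << 3) = 14 ^ 8 = 6

6


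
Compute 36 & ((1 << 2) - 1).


36 & 3 = 0

0


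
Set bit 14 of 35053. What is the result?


35053 | (1 << 14) = 35053 | 16384 = 51437

51437


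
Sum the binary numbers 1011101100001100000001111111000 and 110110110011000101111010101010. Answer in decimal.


1011101100001100000001111111000 + 110110110011000101111010101010 = 10010100010100100110001010100010 = 2488427170

2488427170


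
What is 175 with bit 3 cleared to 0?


175 & ~(1 << 3) = 167

167


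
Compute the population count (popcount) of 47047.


0b1011011111000111 has 11 set bits

11


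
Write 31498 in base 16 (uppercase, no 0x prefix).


31498 = 7B0A hex

7B0A


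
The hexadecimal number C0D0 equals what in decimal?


C0D0 hex = 49360 decimal

49360


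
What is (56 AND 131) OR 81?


Step 1: 56 & 131 = 0
Step 2: 0 | 81 = 81

81


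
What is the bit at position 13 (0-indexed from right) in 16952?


0b100001000111000, position 13 = 0

0


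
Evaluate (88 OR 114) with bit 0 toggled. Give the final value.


Step 1: 88 | 114 = 122
Step 2: 122 ^ (1 << 0) = 122 ^ 1 = 123

123


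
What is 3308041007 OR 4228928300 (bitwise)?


0b11000101001011001011001100101111 | 0b11111100000100000101001100101100 = 0b11111101001111001111001100101111 = 4248630063

4248630063


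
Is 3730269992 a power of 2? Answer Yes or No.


0b11011110010101110110011100101000. Multiple bits set => No

No


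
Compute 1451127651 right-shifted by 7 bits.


0b1010110011111100111001101100011 >> 7 = 0b101011001111110011100110 = 11336934

11336934


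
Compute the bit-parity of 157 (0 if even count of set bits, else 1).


0b10011101 has 5 ones => parity 1

1


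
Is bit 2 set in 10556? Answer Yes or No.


0b10100100111100, bit 2 = 1. Yes

Yes


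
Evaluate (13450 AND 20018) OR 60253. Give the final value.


Step 1: 13450 & 20018 = 1026
Step 2: 1026 | 60253 = 61279

61279


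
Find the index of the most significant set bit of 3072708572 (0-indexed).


0b10110111001001011100111111011100. Highest set bit at position 31

31


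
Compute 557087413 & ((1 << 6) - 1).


557087413 & 63 = 53

53


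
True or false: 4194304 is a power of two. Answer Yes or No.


0b10000000000000000000000. Only one bit set => Yes

Yes


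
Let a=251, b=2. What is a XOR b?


251 ^ 2 = 249

249


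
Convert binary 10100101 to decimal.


10100101 in decimal = 165

165


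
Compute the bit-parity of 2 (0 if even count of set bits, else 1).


0b10 has 1 ones => parity 1

1


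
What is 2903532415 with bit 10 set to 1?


2903532415 | (1 << 10) = 2903532415 | 1024 = 2903533439

2903533439


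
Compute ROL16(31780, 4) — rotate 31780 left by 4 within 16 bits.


Rotate 0b111110000100100 left by 4 (16-bit) = 0b1100001001000111 = 49735

49735


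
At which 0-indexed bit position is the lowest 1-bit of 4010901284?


0b11101111000100010111111100100100. Lowest set bit at position 2

2


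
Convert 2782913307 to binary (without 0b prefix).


2782913307 = 10100101110111111110001100011011 in binary

10100101110111111110001100011011


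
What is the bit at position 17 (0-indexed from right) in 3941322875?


0b11101010111010111101000001111011, position 17 = 1

1


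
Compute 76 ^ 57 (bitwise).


0b1001100 ^ 0b111001 = 0b1110101 = 117

117


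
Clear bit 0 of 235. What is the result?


235 & ~(1 << 0) = 234

234


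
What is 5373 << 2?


0b1010011111101 << 2 = 0b101001111110100 = 21492

21492


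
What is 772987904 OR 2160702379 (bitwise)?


0b101110000100101101110000000000 | 0b10000000110010011011001110101011 = 0b10101110110110111111111110101011 = 2933653419

2933653419


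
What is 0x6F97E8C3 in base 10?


6F97E8C3 hex = 1872226499 decimal

1872226499


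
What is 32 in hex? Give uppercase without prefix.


32 = 20 hex

20


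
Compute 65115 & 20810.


0b1111111001011011 & 0b101000101001010 = 0b101000001001010 = 20554

20554


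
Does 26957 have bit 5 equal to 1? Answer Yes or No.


0b110100101001101, bit 5 = 0. No

No


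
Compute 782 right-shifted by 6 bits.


0b1100001110 >> 6 = 0b1100 = 12

12


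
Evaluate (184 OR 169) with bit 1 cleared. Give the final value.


Step 1: 184 | 169 = 185
Step 2: 185 & ~(1 << 1) = 185

185


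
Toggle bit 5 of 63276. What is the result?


63276 ^ (1 << 5) = 63276 ^ 32 = 63244

63244


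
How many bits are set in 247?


0b11110111 has 7 set bits

7


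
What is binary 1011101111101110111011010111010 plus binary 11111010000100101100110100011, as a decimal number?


1011101111101110111011010111010 + 11111010000100101100110100011 = 1111101001110011101000001011101 = 2100940893

2100940893


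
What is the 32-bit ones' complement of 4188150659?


4188150659 ^ 4294967295 = 106816636

106816636


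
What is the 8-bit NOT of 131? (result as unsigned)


~0b10000011 = 0b1111100 = 124 (8-bit unsigned)

124


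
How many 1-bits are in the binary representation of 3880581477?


0b11100111010011001111100101100101 has 19 set bits

19


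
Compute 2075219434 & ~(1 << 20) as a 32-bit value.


2075219434 & ~(1 << 20) = 2074170858

2074170858


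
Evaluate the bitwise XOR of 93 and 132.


0b1011101 ^ 0b10000100 = 0b11011001 = 217

217


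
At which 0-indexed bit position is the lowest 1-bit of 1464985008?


0b1010111010100011110010110110000. Lowest set bit at position 4

4


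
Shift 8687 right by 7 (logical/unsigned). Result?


0b10000111101111 >> 7 = 0b1000011 = 67

67


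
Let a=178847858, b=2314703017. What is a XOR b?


178847858 ^ 2314703017 = 2204012763

2204012763


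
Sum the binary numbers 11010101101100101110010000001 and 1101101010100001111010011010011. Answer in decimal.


11010101101100101110010000001 + 1101101010100001111010011010011 = 10001000000001110101000101010100 = 2282180948

2282180948


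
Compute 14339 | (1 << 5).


14339 | (1 << 5) = 14339 | 32 = 14371

14371


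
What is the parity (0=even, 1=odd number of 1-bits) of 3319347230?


0b11000101110110010011100000011110 has 16 ones => parity 0

0


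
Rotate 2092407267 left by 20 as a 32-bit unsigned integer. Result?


Rotate 0b1111100101101111001100111100011 left by 20 (32-bit) = 0b10011110001101111100101101111001 = 2654456697

2654456697


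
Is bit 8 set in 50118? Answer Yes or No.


0b1100001111000110, bit 8 = 1. Yes

Yes


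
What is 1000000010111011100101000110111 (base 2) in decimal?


1000000010111011100101000110111 in decimal = 1079888439

1079888439


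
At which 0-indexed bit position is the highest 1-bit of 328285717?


0b10011100100010011111000010101. Highest set bit at position 28

28


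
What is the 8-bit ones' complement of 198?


198 ^ 255 = 57

57


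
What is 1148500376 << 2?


0b1000100011101001011100110011000 << 2 = 0b100010001110100101110011001100000 = 4594001504

4594001504


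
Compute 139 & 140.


0b10001011 & 0b10001100 = 0b10001000 = 136

136


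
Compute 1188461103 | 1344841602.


0b1000110110101100111101000101111 | 0b1010000001010001010011110000010 = 0b1010110111111101111111110101111 = 1459552175

1459552175


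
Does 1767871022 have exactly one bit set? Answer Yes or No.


0b1101001010111111001001000101110. Multiple bits set => No

No


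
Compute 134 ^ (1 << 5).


134 ^ (1 << 5) = 134 ^ 32 = 166

166


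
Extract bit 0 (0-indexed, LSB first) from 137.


0b10001001, position 0 = 1

1


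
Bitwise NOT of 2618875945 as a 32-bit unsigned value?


~0b10011100000110001110000000101001 = 0b1100011111001110001111111010110 = 1676091350 (32-bit unsigned)

1676091350


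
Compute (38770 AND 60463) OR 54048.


Step 1: 38770 & 60463 = 33826
Step 2: 33826 | 54048 = 55074

55074


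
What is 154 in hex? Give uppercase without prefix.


154 = 9A hex

9A


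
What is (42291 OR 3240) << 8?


Step 1: 42291 | 3240 = 44475
Step 2: 44475 << 8 = 11385600

11385600


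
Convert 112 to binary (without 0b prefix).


112 = 1110000 in binary

1110000


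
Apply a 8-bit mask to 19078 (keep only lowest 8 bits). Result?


19078 & 255 = 134

134


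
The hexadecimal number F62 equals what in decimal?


F62 hex = 3938 decimal

3938


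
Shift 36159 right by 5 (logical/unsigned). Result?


0b1000110100111111 >> 5 = 0b10001101001 = 1129

1129


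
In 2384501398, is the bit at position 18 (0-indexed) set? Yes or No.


0b10001110001000001001101010010110, bit 18 = 0. No

No


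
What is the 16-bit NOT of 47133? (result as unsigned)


~0b1011100000011101 = 0b100011111100010 = 18402 (16-bit unsigned)

18402


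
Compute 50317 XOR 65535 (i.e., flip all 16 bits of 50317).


50317 ^ 65535 = 15218

15218


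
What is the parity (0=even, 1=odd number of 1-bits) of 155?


0b10011011 has 5 ones => parity 1

1


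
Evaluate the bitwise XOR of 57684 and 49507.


0b1110000101010100 ^ 0b1100000101100011 = 0b10000000110111 = 8247

8247


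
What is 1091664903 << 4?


0b1000001000100010111110000000111 << 4 = 0b10000010001000101111100000001110000 = 17466638448

17466638448


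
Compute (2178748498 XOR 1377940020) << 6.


Step 1: 2178748498 ^ 1377940020 = 3556549222
Step 2: 3556549222 << 6 = 227619150208

227619150208


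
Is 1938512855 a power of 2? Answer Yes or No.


0b1110011100010110101101111010111. Multiple bits set => No

No


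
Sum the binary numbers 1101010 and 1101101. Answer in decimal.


1101010 + 1101101 = 11010111 = 215

215


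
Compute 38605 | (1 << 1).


38605 | (1 << 1) = 38605 | 2 = 38607

38607


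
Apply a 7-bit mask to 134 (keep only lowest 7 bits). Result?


134 & 127 = 6

6


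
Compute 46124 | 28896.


0b1011010000101100 | 0b111000011100000 = 0b1111010011101100 = 62700

62700


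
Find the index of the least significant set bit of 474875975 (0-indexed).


0b11100010011100000100001000111. Lowest set bit at position 0

0


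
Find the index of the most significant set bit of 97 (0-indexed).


0b1100001. Highest set bit at position 6

6


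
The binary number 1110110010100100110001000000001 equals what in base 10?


1110110010100100110001000000001 in decimal = 1985110529

1985110529


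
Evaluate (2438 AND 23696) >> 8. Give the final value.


Step 1: 2438 & 23696 = 2176
Step 2: 2176 >> 8 = 8

8


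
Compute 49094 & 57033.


0b1011111111000110 & 0b1101111011001001 = 0b1001111011000000 = 40640

40640


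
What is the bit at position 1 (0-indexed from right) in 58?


0b111010, position 1 = 1

1


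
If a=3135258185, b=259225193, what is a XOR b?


3135258185 ^ 259225193 = 3046328352

3046328352


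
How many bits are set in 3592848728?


0b11010110001001101000010101011000 has 14 set bits

14


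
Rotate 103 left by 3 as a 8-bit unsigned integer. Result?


Rotate 0b1100111 left by 3 (8-bit) = 0b111011 = 59

59


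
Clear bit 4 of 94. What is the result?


94 & ~(1 << 4) = 78

78


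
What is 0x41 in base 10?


41 hex = 65 decimal

65


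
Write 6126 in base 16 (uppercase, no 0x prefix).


6126 = 17EE hex

17EE


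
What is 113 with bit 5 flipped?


113 ^ (1 << 5) = 113 ^ 32 = 81

81


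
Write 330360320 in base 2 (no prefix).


330360320 = 10011101100001110011000000000 in binary

10011101100001110011000000000


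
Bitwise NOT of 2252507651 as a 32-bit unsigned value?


~0b10000110010000101000101000000011 = 0b1111001101111010111010111111100 = 2042459644 (32-bit unsigned)

2042459644


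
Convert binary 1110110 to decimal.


1110110 in decimal = 118

118


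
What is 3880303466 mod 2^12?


3880303466 & 4095 = 2922

2922


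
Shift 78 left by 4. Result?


0b1001110 << 4 = 0b10011100000 = 1248

1248


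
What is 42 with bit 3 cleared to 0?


42 & ~(1 << 3) = 34

34


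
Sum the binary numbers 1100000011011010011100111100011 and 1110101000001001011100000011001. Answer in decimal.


1100000011011010011100111100011 + 1110101000001001011100000011001 = 11010101011100011111000111111100 = 3581014524

3581014524


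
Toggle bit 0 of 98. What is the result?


98 ^ (1 << 0) = 98 ^ 1 = 99

99


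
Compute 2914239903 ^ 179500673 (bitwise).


0b10101101101100111100010110011111 ^ 0b1010101100101111011010000001 = 0b10100111000000010011001100011110 = 2801873694

2801873694


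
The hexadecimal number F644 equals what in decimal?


F644 hex = 63044 decimal

63044


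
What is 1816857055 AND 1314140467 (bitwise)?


0b1101100010010110000100111011111 & 0b1001110010101000011000100110011 = 0b1001100010000000000000100010011 = 1279262995

1279262995


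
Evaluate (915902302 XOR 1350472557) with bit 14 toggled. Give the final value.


Step 1: 915902302 ^ 1350472557 = 1726553139
Step 2: 1726553139 ^ (1 << 14) = 1726553139 ^ 16384 = 1726569523

1726569523


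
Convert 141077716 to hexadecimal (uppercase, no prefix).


141077716 = 868ACD4 hex

868ACD4


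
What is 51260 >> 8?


0b1100100000111100 >> 8 = 0b11001000 = 200

200


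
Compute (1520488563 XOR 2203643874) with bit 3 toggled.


Step 1: 1520488563 ^ 2203643874 = 3656925073
Step 2: 3656925073 ^ (1 << 3) = 3656925073 ^ 8 = 3656925081

3656925081


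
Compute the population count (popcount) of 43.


0b101011 has 4 set bits

4


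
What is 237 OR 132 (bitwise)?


0b11101101 | 0b10000100 = 0b11101101 = 237

237


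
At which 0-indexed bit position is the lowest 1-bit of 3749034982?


0b11011111011101011011101111100110. Lowest set bit at position 1

1


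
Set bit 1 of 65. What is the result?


65 | (1 << 1) = 65 | 2 = 67

67


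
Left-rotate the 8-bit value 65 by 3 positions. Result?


Rotate 0b1000001 left by 3 (8-bit) = 0b1010 = 10

10


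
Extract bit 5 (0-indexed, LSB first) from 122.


0b1111010, position 5 = 1

1


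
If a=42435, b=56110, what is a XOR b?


42435 ^ 56110 = 32493

32493


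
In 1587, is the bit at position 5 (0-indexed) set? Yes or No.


0b11000110011, bit 5 = 1. Yes

Yes


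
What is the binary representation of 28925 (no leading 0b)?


28925 = 111000011111101 in binary

111000011111101


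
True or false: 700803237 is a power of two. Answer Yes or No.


0b101001110001010110100010100101. Multiple bits set => No

No


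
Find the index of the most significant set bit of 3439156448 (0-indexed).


0b11001100111111010101110011100000. Highest set bit at position 31

31


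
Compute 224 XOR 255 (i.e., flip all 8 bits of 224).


224 ^ 255 = 31

31


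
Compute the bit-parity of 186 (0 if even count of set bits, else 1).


0b10111010 has 5 ones => parity 1

1


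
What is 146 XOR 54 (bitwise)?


0b10010010 ^ 0b110110 = 0b10100100 = 164

164


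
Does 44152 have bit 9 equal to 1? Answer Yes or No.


0b1010110001111000, bit 9 = 0. No

No


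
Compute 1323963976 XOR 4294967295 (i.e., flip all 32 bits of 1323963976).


1323963976 ^ 4294967295 = 2971003319

2971003319


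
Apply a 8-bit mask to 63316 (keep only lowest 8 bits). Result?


63316 & 255 = 84

84


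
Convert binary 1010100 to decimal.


1010100 in decimal = 84

84


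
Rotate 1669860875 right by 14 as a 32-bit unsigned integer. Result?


Rotate 0b1100011100010000000111000001011 right by 14 (32-bit) = 0b111000001011011000111000100000 = 942509600

942509600


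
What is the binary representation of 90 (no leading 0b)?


90 = 1011010 in binary

1011010


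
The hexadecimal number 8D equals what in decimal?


8D hex = 141 decimal

141


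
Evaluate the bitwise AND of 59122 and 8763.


0b1110011011110010 & 0b10001000111011 = 0b10001000110010 = 8754

8754


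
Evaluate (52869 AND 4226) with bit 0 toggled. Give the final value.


Step 1: 52869 & 4226 = 128
Step 2: 128 ^ (1 << 0) = 128 ^ 1 = 129

129


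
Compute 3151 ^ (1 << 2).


3151 ^ (1 << 2) = 3151 ^ 4 = 3147

3147


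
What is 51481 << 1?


0b1100100100011001 << 1 = 0b11001001000110010 = 102962

102962


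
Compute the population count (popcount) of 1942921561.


0b1110011110011101010000101011001 has 17 set bits

17


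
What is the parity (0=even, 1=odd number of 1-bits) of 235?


0b11101011 has 6 ones => parity 0

0


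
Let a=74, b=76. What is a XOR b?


74 ^ 76 = 6

6


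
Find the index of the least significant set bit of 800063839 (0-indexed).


0b101111101100000000000101011111. Lowest set bit at position 0

0


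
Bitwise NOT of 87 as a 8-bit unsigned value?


~0b1010111 = 0b10101000 = 168 (8-bit unsigned)

168


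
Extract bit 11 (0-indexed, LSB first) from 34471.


0b1000011010100111, position 11 = 0

0


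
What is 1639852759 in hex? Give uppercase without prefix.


1639852759 = 61BE2AD7 hex

61BE2AD7


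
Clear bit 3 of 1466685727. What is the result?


1466685727 & ~(1 << 3) = 1466685719

1466685719


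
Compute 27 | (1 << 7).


27 | (1 << 7) = 27 | 128 = 155

155


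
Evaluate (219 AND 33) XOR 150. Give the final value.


Step 1: 219 & 33 = 1
Step 2: 1 ^ 150 = 151

151


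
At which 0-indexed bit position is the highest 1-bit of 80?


0b1010000. Highest set bit at position 6

6


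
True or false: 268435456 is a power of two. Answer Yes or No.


0b10000000000000000000000000000. Only one bit set => Yes

Yes


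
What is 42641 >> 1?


0b1010011010010001 >> 1 = 0b101001101001000 = 21320

21320


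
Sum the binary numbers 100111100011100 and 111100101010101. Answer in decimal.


100111100011100 + 111100101010101 = 1100100001110001 = 51313

51313


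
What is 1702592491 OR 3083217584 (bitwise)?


0b1100101011110110111111111101011 | 0b10110111110001100010101010110000 = 0b11110111111111110111111111111011 = 4160716795

4160716795


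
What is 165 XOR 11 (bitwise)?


0b10100101 ^ 0b1011 = 0b10101110 = 174

174


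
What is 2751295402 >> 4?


0b10100011111111010110111110101010 >> 4 = 0b1010001111111101011011111010 = 171955962

171955962


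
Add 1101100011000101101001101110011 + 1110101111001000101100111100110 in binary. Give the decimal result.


1101100011000101101001101110011 + 1110101111001000101100111100110 = 11100010010001110010110101011001 = 3796315481

3796315481


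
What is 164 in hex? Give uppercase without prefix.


164 = A4 hex

A4


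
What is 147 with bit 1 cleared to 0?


147 & ~(1 << 1) = 145

145


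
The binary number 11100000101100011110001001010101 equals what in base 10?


11100000101100011110001001010101 in decimal = 3769754197

3769754197


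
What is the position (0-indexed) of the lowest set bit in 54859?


0b1101011001001011. Lowest set bit at position 0

0


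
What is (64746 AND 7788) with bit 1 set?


Step 1: 64746 & 7788 = 7272
Step 2: 7272 | (1 << 1) = 7272 | 2 = 7274

7274


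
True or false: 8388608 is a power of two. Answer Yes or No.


0b100000000000000000000000. Only one bit set => Yes

Yes


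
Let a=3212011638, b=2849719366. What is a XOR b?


3212011638 ^ 2849719366 = 380120112

380120112


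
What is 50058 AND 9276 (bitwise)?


0b1100001110001010 & 0b10010000111100 = 0b1000 = 8

8


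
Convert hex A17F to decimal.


A17F hex = 41343 decimal

41343


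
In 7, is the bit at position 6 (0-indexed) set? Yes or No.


0b111, bit 6 = 0. No

No


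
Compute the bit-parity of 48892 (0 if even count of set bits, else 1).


0b1011111011111100 has 12 ones => parity 0

0


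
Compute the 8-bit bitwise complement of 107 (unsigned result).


~0b1101011 = 0b10010100 = 148 (8-bit unsigned)

148


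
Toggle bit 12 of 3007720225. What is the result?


3007720225 ^ (1 << 12) = 3007720225 ^ 4096 = 3007724321

3007724321


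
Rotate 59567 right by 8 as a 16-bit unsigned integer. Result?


Rotate 0b1110100010101111 right by 8 (16-bit) = 0b1010111111101000 = 45032

45032


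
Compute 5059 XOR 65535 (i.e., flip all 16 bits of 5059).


5059 ^ 65535 = 60476

60476


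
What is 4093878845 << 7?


0b11110100000000111010001000111101 << 7 = 0b111101000000001110100010001111010000000 = 524016492160

524016492160


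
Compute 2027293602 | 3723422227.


0b1111000110101100000101110100010 | 0b11011101111011101110101000010011 = 0b11111101111111101110101110110011 = 4261342131

4261342131


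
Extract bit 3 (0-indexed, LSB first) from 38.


0b100110, position 3 = 0

0


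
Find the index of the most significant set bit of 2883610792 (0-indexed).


0b10101011111000000110100010101000. Highest set bit at position 31

31


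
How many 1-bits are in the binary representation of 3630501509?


0b11011000011001010000111010000101 has 14 set bits

14


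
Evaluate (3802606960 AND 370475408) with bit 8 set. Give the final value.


Step 1: 3802606960 & 370475408 = 33882384
Step 2: 33882384 | (1 << 8) = 33882384 | 256 = 33882384

33882384


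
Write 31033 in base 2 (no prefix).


31033 = 111100100111001 in binary

111100100111001


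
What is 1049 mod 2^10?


1049 & 1023 = 25

25


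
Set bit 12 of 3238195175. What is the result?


3238195175 | (1 << 12) = 3238195175 | 4096 = 3238199271

3238199271


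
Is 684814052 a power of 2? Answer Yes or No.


0b101000110100010110111011100100. Multiple bits set => No

No


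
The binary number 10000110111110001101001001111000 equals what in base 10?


10000110111110001101001001111000 in decimal = 2264453752

2264453752


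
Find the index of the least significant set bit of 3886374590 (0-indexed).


0b11100111101001010101111010111110. Lowest set bit at position 1

1


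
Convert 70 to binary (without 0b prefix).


70 = 1000110 in binary

1000110


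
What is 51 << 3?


0b110011 << 3 = 0b110011000 = 408

408


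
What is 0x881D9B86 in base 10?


881D9B86 hex = 2283641734 decimal

2283641734


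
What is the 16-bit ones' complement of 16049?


16049 ^ 65535 = 49486

49486


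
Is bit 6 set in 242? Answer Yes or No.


0b11110010, bit 6 = 1. Yes

Yes


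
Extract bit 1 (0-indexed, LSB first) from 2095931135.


0b1111100111011010101111011111111, position 1 = 1

1


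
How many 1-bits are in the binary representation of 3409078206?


0b11001011001100100110011110111110 has 19 set bits

19


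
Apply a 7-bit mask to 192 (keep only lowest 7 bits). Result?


192 & 127 = 64

64


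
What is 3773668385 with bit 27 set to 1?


3773668385 | (1 << 27) = 3773668385 | 134217728 = 3907886113

3907886113


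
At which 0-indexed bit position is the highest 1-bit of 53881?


0b1101001001111001. Highest set bit at position 15

15


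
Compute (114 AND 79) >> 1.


Step 1: 114 & 79 = 66
Step 2: 66 >> 1 = 33

33


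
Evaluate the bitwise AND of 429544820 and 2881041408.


0b11001100110100101010101110100 & 0b10101011101110010011010000000000 = 0b1001100110000001010000000000 = 160961536

160961536


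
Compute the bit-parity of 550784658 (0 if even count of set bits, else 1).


0b100000110101000100111010010010 has 12 ones => parity 0

0


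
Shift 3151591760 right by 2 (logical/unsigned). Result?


0b10111011110110010111100101010000 >> 2 = 0b101110111101100101111001010100 = 787897940

787897940


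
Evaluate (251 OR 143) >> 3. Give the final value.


Step 1: 251 | 143 = 255
Step 2: 255 >> 3 = 31

31


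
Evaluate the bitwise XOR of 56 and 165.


0b111000 ^ 0b10100101 = 0b10011101 = 157

157


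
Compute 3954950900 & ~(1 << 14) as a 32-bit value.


3954950900 & ~(1 << 14) = 3954934516

3954934516


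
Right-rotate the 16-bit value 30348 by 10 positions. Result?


Rotate 0b111011010001100 right by 10 (16-bit) = 0b1010001100011101 = 41757

41757


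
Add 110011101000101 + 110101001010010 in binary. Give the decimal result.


110011101000101 + 110101001010010 = 1101000110010111 = 53655

53655


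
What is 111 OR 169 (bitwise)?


0b1101111 | 0b10101001 = 0b11101111 = 239

239


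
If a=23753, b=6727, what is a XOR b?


23753 ^ 6727 = 18062

18062


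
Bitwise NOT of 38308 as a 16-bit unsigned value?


~0b1001010110100100 = 0b110101001011011 = 27227 (16-bit unsigned)

27227


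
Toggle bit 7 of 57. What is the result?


57 ^ (1 << 7) = 57 ^ 128 = 185

185


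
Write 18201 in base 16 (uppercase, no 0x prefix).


18201 = 4719 hex

4719


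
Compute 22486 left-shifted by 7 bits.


0b101011111010110 << 7 = 0b1010111110101100000000 = 2878208

2878208


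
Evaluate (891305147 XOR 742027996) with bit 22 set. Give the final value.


Step 1: 891305147 ^ 742027996 = 421154407
Step 2: 421154407 | (1 << 22) = 421154407 | 4194304 = 425348711

425348711


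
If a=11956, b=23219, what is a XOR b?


11956 ^ 23219 = 29703

29703


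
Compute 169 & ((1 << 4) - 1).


169 & 15 = 9

9


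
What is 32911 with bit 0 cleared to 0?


32911 & ~(1 << 0) = 32910

32910


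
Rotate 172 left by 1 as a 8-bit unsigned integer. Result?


Rotate 0b10101100 left by 1 (8-bit) = 0b1011001 = 89

89


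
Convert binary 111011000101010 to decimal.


111011000101010 in decimal = 30250

30250


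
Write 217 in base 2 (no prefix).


217 = 11011001 in binary

11011001


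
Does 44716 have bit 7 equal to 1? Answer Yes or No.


0b1010111010101100, bit 7 = 1. Yes

Yes


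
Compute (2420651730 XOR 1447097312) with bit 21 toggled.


Step 1: 2420651730 ^ 1447097312 = 3322463538
Step 2: 3322463538 ^ (1 << 21) = 3322463538 ^ 2097152 = 3324560690

3324560690


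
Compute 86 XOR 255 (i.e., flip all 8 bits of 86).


86 ^ 255 = 169

169


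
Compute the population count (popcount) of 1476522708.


0b1011000000000011111001011010100 has 13 set bits

13


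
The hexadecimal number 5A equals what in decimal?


5A hex = 90 decimal

90


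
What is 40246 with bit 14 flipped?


40246 ^ (1 << 14) = 40246 ^ 16384 = 56630

56630


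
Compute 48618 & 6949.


0b1011110111101010 & 0b1101100100101 = 0b1100100100000 = 6432

6432


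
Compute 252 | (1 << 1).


252 | (1 << 1) = 252 | 2 = 254

254


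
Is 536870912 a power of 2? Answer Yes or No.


0b100000000000000000000000000000. Only one bit set => Yes

Yes


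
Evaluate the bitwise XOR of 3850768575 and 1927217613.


0b11100101100001100001000010111111 ^ 0b1110010110111110000000111001101 = 0b10010111010110010001000101110010 = 2539196786

2539196786


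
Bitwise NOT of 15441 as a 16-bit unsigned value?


~0b11110001010001 = 0b1100001110101110 = 50094 (16-bit unsigned)

50094


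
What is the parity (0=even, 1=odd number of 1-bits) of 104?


0b1101000 has 3 ones => parity 1

1


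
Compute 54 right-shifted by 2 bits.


0b110110 >> 2 = 0b1101 = 13

13


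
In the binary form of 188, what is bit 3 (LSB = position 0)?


0b10111100, position 3 = 1

1


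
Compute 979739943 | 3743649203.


0b111010011001011010010100100111 | 0b11011111001000111000110110110011 = 0b11111111011001111010110110110111 = 4284984759

4284984759


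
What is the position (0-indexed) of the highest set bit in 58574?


0b1110010011001110. Highest set bit at position 15

15
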